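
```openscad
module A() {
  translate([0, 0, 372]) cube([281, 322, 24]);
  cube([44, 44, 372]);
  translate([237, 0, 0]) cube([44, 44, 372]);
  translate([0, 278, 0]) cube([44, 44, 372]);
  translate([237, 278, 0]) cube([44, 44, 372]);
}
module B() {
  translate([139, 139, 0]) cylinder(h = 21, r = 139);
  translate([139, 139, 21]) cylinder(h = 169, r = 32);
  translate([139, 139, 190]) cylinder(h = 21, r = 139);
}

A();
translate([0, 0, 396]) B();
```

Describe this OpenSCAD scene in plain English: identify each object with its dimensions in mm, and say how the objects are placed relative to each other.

A is a four-legged stool. The seat is a 281×322×24 mm slab whose top surface is at z = 396 mm; four square legs, each 44×44 mm in cross-section, run from the floor (z = 0) to the underside of the seat, each flush with a corner of the seat.

B is a spool: two coaxial disc flanges of radius 139 mm and thickness 21 mm, joined by a core cylinder of radius 32 mm and height 169 mm. The lower flange rests on z = 0 and the three cylinders share a vertical axis.

The spool is on top of the stool.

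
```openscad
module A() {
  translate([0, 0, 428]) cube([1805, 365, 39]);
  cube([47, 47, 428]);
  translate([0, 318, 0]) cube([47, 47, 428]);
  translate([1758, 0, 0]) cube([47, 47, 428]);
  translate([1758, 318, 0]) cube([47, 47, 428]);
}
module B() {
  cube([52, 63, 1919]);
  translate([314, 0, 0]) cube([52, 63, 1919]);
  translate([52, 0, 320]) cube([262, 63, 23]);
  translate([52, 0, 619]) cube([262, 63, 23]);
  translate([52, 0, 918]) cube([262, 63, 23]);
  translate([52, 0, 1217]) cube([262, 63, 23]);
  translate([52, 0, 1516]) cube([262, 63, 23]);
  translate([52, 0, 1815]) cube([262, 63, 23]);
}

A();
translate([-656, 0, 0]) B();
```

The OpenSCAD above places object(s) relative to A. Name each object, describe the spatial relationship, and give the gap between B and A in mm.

The ladder's nearest face is 290 mm from the bench's −x face.

A is a bench. B is a ladder. The ladder is on the floor beside the bench on its −x side. The gap between the ladder and the bench is 290 mm.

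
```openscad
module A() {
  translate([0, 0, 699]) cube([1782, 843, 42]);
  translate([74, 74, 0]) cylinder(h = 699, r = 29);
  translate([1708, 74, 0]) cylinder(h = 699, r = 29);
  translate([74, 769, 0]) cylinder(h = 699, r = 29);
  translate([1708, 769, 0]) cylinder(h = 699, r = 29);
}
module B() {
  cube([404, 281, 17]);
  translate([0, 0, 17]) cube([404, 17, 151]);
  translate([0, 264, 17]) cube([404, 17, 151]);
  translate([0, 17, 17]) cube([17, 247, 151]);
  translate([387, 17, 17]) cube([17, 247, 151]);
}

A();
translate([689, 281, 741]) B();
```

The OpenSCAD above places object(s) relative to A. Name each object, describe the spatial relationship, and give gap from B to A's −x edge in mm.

The open box's min-x is at 689; the table's min-x is 0; gap = 689 mm.

A is a table. B is an open box. The open box is on top of the table, centred. The gap from the open box to the table's −x edge is 689 mm.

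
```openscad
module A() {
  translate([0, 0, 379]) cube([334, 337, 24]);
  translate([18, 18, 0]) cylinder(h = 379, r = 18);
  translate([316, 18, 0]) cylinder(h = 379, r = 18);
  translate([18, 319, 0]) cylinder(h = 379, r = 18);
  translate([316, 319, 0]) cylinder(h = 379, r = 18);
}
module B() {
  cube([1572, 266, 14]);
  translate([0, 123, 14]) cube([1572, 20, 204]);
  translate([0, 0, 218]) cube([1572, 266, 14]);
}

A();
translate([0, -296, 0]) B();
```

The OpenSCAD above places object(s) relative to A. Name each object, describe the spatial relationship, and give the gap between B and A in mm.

The I-beam's nearest face is 30 mm from the stool's −y face.

A is a stool. B is an I-beam. The I-beam is on the floor beside the stool on its −y side. The gap between the I-beam and the stool is 30 mm.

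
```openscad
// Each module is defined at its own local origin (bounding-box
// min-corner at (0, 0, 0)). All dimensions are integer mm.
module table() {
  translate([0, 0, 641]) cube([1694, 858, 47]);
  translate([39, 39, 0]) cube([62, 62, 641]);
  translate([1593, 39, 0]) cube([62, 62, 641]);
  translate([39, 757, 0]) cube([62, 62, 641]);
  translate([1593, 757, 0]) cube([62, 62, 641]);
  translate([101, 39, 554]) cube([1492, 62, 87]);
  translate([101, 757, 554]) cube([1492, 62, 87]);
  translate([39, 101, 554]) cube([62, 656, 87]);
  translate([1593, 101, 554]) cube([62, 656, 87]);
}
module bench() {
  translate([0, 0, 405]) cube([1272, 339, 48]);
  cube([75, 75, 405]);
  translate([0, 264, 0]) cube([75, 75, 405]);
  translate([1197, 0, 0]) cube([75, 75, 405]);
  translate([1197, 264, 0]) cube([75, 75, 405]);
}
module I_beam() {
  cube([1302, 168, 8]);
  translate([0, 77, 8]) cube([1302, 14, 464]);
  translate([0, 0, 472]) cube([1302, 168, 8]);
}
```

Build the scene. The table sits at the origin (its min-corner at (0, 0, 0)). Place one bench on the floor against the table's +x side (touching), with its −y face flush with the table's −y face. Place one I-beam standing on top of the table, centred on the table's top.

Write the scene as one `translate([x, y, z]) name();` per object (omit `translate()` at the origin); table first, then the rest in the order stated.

table();
translate([1694, 0, 0]) bench();
translate([196, 345, 688]) I_beam();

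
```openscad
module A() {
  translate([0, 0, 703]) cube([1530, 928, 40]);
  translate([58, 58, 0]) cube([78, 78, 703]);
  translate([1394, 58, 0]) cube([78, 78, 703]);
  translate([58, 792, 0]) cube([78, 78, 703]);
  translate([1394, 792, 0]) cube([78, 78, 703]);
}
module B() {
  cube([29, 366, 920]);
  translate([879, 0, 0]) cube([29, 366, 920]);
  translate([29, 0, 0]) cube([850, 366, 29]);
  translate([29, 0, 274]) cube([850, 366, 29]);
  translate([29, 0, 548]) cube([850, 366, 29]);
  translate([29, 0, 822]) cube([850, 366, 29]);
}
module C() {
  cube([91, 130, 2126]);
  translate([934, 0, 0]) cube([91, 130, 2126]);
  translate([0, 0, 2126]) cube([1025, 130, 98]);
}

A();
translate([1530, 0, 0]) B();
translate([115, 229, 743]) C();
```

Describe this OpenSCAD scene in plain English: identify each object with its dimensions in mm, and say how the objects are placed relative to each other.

A is a rectangular dining table. The top is 1530×928×40 mm with its upper surface at z = 743 mm. It stands on four 78×78 mm square legs, each inset 58 mm from the nearest pair of top edges, running from the floor to the underside of the top.

B is an open bookshelf. Two side panels, each 29 mm thick, 366 mm deep and 920 mm tall, stand 908 mm apart (outside-to-outside). Between them sit 4 shelves, each 29 mm thick and 366 mm deep, spanning the full gap between the sides. The bottom shelf rests on the floor (its underside at z = 0) and the clear gap between one shelf's top and the next shelf's underside is 245 mm.

C is a rectangular door frame: two vertical jambs of 91×130 mm section, 2126 mm tall, with a clear opening 843 mm wide between their inner faces. A header 98 mm tall and 130 mm deep lies on top of the jambs and spans the full outside width.

The bookshelf is against the table's +x side, with their −y faces flush. The door frame is on top of the table.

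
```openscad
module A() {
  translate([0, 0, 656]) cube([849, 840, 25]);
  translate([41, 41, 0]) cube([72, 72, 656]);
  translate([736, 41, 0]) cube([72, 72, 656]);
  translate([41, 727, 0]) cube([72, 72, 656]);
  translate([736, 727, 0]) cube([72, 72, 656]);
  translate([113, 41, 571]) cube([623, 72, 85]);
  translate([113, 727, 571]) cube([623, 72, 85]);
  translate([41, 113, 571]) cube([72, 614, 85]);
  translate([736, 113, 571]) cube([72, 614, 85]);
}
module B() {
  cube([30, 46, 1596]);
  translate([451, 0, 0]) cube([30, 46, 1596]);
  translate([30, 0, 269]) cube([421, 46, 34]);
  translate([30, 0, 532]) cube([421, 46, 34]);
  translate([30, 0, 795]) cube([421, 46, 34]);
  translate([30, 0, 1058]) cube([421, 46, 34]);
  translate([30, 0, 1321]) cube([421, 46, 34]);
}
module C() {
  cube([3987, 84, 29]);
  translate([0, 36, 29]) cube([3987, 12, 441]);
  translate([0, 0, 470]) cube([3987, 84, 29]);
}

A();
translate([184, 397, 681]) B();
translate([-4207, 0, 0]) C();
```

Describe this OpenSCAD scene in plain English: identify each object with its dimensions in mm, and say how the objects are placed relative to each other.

A is a table: top 849 mm (x) × 840 mm (y), 25 mm thick, upper face at z = 681 mm, on four 72×72 mm square legs, each inset 41 mm from the nearest pair of top edges, running from z = 0 to the bottom of the top. Four apron rails, 72 mm thick and 85 mm tall, run between adjacent legs with their top edges flush with the underside of the top and their outer faces flush with the legs' outer faces.

B is a straight ladder. Two 30×46 mm vertical rails, 1596 mm tall, stand 481 mm apart (outside-to-outside) with their front faces coplanar on the −y side. 5 rungs, each 46 mm deep and 34 mm tall, span between the inner faces of the rails, front faces flush with the rails. The lowest rung's underside is at z = 269 mm and rungs are spaced 263 mm apart (underside to underside).

C is an I-beam lying along x, 3987 mm long. Overall section height 499 mm. Two flanges 84 mm wide (y) and 29 mm thick, one on the floor and one at the top; a web 12 mm thick runs between them, centred on the flange width.

The ladder is on top of the table, centred. The I-beam is on the floor beside the table on its −x side.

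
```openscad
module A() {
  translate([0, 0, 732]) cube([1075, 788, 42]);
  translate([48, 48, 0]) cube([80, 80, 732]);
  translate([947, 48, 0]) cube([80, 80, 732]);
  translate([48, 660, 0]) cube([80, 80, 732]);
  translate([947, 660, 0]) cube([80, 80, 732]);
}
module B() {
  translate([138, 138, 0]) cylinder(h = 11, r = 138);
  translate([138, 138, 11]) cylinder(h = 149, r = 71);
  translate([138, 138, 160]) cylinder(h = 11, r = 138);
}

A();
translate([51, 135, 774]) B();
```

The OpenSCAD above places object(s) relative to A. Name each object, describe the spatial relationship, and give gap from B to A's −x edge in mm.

A is a table. B is a spool. The spool is on top of the table. The gap from the spool to the table's −x edge is 51 mm.

The spool's min-x is at 51; the table's min-x is 0; gap = 51 mm.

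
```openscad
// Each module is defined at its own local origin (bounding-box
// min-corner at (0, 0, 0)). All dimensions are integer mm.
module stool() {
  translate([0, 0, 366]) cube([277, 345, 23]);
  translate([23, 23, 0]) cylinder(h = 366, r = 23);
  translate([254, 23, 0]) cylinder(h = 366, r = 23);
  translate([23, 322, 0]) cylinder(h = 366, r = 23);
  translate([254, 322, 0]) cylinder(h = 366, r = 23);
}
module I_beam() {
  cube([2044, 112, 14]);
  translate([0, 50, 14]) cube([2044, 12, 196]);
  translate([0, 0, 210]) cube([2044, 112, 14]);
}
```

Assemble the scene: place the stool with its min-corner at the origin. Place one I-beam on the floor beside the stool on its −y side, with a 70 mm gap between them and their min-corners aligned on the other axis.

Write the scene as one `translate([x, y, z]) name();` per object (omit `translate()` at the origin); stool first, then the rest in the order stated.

stool();
translate([0, -182, 0]) I_beam();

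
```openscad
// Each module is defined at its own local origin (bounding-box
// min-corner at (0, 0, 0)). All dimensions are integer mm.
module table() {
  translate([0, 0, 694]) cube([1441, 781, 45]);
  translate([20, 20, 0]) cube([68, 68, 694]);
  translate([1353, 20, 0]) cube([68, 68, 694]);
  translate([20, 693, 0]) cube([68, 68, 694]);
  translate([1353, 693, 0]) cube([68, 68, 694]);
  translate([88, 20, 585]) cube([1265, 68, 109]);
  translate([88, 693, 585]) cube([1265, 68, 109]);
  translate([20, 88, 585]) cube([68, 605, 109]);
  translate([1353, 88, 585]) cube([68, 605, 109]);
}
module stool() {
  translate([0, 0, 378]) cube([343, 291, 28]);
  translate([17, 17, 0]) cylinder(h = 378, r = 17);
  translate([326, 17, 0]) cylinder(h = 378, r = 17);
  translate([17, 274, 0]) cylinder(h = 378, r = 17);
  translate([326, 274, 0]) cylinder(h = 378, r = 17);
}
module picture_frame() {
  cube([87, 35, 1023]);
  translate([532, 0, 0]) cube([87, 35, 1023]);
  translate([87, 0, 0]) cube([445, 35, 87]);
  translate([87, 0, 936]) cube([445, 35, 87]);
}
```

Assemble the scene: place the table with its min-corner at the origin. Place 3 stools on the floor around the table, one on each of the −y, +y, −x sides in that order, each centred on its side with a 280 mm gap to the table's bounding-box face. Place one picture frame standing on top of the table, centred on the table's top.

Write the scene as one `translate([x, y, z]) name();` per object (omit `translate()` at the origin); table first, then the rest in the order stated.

table();
translate([549, -571, 0]) stool();
translate([549, 1061, 0]) stool();
translate([-623, 245, 0]) stool();
translate([411, 373, 739]) picture_frame();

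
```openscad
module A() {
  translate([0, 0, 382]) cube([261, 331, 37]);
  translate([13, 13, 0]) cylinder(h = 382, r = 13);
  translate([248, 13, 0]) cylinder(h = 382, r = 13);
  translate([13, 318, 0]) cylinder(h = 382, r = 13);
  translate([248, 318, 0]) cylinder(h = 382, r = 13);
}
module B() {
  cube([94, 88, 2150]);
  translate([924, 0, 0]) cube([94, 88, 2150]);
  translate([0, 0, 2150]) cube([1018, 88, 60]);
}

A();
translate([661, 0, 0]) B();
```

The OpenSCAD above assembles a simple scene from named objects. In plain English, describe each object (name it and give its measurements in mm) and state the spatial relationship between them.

A is a four-legged stool. The seat is a 261×331×37 mm slab whose top surface is at z = 419 mm; four round legs, each 26 mm in diameter, run from the floor (z = 0) to the underside of the seat, each leg's axis is inset half a diameter from the nearest pair of seat edges (so the leg's bounding box is flush with the corner).

B is a rectangular door frame: two vertical jambs of 94×88 mm section, 2150 mm tall, with a clear opening 830 mm wide between their inner faces. A header 60 mm tall and 88 mm deep lies on top of the jambs and spans the full outside width.

The door frame is on the floor beside the stool on its +x side.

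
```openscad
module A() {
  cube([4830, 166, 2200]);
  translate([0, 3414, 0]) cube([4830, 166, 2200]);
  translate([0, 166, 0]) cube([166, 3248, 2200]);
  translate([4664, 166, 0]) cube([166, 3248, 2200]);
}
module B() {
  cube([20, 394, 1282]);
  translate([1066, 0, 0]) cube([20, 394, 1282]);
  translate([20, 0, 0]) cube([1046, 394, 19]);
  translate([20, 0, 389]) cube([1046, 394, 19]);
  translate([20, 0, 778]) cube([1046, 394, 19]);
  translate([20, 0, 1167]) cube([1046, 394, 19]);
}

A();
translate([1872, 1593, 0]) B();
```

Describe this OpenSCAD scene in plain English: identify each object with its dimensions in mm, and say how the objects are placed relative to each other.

A is a box-shaped house frame (walls only): outside footprint 4830×3580 mm, wall height 2200 mm, wall thickness 166 mm. The two y-facing walls run the full x-width; the two x-facing walls fit between the inner faces of the y-facing walls.

B is a bookshelf 1086 mm wide overall, 394 mm deep and 1282 mm tall. The two sides are 20 mm thick vertical panels. 4 horizontal shelves of 19 mm thickness span between the inner faces of the sides; the lowest shelf sits on the floor and shelves are stacked with a clear vertical gap of 370 mm between each pair.

The bookshelf sits inside the house frame, centred.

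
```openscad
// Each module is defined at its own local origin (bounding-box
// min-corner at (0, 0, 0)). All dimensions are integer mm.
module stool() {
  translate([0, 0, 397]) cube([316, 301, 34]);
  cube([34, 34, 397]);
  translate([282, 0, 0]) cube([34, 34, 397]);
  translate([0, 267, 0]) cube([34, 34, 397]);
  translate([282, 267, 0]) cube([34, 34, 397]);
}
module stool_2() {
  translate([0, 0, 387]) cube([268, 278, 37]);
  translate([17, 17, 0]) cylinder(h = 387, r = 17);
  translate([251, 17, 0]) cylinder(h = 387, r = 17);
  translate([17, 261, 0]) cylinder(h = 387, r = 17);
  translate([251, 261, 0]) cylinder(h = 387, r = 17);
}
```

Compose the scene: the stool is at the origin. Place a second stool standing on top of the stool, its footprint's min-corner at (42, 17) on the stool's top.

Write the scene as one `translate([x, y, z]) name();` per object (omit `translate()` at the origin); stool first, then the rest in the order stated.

stool();
translate([42, 17, 431]) stool_2();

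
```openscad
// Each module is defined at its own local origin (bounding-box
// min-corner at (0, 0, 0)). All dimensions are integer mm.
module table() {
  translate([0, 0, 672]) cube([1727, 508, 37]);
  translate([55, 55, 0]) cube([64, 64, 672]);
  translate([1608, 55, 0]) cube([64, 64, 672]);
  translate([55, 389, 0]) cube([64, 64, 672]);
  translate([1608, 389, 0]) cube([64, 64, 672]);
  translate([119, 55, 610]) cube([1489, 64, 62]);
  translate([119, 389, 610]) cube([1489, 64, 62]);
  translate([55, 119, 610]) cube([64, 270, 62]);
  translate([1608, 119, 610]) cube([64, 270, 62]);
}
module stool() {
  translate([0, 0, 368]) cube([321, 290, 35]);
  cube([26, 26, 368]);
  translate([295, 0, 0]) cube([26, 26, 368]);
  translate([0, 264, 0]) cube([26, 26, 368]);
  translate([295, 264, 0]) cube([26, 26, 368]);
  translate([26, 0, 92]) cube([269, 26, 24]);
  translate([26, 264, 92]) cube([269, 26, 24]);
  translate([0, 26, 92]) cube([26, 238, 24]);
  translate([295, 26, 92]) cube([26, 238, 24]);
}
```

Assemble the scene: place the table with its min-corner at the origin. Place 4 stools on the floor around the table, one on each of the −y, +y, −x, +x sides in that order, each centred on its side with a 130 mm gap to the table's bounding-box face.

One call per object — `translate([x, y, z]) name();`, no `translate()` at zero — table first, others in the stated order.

table();
translate([703, -420, 0]) stool();
translate([703, 638, 0]) stool();
translate([-451, 109, 0]) stool();
translate([1857, 109, 0]) stool();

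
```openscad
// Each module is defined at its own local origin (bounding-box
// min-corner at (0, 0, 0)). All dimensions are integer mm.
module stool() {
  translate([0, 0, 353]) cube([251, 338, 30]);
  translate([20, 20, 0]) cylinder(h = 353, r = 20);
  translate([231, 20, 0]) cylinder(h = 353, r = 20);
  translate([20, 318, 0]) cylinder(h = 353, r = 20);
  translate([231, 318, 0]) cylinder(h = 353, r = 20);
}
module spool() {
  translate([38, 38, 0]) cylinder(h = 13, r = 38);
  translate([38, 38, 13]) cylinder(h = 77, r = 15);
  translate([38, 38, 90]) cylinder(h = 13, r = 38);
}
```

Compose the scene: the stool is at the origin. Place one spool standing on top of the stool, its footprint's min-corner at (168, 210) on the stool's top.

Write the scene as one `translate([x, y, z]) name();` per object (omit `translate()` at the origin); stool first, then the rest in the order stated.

stool();
translate([168, 210, 383]) spool();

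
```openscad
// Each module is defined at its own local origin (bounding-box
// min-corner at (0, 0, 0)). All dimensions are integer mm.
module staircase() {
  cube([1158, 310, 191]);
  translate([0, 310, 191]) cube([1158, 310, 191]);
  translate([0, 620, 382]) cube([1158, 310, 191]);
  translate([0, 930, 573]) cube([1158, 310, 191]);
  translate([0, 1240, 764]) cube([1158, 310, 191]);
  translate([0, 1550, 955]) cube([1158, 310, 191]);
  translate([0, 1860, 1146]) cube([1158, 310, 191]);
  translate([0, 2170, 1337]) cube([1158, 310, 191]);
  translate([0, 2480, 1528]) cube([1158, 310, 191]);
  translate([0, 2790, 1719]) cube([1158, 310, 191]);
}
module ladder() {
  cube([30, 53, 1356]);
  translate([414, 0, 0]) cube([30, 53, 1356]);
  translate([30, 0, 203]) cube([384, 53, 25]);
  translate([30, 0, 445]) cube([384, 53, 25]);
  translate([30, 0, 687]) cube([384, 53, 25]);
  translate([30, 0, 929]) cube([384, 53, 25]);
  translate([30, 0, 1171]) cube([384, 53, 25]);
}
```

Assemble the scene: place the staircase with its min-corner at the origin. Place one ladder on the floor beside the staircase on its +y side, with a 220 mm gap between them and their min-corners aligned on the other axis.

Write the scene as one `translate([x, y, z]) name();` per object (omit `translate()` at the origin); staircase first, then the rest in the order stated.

staircase();
translate([0, 3320, 0]) ladder();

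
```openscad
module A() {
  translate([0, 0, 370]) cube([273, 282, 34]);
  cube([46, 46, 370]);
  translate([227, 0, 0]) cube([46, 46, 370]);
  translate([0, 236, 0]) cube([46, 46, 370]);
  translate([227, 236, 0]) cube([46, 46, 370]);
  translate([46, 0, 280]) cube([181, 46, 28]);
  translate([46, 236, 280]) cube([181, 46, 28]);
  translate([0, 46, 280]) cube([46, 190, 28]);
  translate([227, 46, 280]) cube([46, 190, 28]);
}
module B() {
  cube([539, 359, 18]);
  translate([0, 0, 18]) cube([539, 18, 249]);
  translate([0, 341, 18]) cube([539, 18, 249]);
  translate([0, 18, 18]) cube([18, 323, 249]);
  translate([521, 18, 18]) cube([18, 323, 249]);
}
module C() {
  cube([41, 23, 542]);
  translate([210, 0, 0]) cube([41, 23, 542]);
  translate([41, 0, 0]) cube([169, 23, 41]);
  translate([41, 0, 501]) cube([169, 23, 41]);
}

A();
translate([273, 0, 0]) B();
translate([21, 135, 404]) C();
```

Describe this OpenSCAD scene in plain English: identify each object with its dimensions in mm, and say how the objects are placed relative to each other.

A is a four-legged stool. The seat is a 273×282×34 mm slab whose top surface is at z = 404 mm; four square legs, each 46×46 mm in cross-section, run from the floor (z = 0) to the underside of the seat, each flush with a corner of the seat. Four stretchers, 46 mm wide and 28 mm tall, connect adjacent legs with their undersides at z = 280 mm, each running between the inner faces of the legs it joins and aligned with the legs' outer faces on the other axis.

B is an open storage box with external size 539×359×267 mm and wall thickness 18 mm (the base is also 18 mm thick). The base covers the whole footprint; the four walls stand on the base, with the y-facing walls full-width and the x-facing walls fitting between their inner faces.

C is a rectangular picture frame lying in the x–z plane (depth along y). The opening is 169 mm wide (x) by 460 mm tall (z), surrounded by a border 41 mm wide on all four sides. The frame is 23 mm deep and is made of two full-height vertical stiles with two horizontal rails fitted between them.

The open box is against the stool's +x side, with their −y faces flush. The picture frame is on top of the stool.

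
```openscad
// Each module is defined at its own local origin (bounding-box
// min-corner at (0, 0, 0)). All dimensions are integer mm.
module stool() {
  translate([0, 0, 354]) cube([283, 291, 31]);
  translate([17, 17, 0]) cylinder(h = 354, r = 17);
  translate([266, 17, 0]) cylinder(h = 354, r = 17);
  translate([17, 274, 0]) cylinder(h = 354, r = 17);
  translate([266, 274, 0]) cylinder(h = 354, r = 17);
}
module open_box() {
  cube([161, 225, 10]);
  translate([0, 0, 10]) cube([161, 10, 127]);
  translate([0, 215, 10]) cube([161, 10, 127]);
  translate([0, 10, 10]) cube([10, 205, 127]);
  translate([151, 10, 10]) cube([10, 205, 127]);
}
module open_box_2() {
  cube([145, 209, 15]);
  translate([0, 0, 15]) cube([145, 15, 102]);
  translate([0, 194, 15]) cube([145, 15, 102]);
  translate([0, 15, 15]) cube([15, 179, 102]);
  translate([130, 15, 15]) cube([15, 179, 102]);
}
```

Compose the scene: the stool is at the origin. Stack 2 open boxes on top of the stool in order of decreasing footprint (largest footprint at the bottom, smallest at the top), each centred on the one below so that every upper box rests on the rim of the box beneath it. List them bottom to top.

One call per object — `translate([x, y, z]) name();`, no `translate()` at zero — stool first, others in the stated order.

stool();
translate([61, 33, 385]) open_box();
translate([69, 41, 522]) open_box_2();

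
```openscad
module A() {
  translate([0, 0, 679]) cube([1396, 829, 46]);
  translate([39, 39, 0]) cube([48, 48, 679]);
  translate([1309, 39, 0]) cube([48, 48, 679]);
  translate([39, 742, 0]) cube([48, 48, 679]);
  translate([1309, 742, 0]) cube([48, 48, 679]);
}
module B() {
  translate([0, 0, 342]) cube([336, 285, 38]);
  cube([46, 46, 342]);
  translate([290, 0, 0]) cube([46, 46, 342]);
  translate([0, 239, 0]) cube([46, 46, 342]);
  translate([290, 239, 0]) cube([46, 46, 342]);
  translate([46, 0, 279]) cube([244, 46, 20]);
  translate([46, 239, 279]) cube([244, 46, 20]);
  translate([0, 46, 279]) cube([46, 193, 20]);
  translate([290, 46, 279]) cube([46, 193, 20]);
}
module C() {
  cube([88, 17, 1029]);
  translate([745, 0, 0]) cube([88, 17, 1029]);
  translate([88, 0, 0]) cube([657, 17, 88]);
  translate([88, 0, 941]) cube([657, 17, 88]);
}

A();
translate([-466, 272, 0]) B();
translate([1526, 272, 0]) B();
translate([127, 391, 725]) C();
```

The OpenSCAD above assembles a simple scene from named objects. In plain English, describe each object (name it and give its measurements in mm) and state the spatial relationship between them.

A is a table with a 1396×829 mm rectangular top, 46 mm thick, top surface at z = 725 mm, supported by four 48×48 mm square legs, each inset 39 mm from the nearest pair of top edges, running from the floor.

B is a four-legged stool. The seat is 336×285 mm, 38 mm thick, top at z = 380 mm. It stands on four square legs, each 46×46 mm in cross-section, from z = 0 to the seat underside, each flush with a corner of the seat. Four stretchers, 46 mm wide and 20 mm tall, connect adjacent legs with their undersides at z = 279 mm, each running between the inner faces of the legs it joins and aligned with the legs' outer faces on the other axis.

C is a picture frame with a 657×853 mm rectangular opening (x by z) and a uniform 88 mm border on every side. Frame depth is 17 mm along y. It is built from two vertical stiles running the full outside height and two horizontal rails spanning the gap between the stiles.

Two stools sit around the table at the −x, +x sides. The picture frame is on top of the table.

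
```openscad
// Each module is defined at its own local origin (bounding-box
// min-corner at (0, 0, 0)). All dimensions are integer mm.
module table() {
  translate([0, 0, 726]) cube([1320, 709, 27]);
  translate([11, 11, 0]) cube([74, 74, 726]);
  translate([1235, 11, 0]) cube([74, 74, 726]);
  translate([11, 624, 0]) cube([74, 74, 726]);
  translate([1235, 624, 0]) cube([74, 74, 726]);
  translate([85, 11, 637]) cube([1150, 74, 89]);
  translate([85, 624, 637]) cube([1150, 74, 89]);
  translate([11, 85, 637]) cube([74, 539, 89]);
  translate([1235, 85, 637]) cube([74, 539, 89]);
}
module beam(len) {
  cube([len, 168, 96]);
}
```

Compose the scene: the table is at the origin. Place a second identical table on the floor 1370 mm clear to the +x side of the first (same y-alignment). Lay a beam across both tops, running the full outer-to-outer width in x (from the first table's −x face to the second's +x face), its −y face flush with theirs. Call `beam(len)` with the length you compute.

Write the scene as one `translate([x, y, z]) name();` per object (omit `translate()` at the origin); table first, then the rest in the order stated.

table();
translate([2690, 0, 0]) table();
translate([0, 0, 753]) beam(4010);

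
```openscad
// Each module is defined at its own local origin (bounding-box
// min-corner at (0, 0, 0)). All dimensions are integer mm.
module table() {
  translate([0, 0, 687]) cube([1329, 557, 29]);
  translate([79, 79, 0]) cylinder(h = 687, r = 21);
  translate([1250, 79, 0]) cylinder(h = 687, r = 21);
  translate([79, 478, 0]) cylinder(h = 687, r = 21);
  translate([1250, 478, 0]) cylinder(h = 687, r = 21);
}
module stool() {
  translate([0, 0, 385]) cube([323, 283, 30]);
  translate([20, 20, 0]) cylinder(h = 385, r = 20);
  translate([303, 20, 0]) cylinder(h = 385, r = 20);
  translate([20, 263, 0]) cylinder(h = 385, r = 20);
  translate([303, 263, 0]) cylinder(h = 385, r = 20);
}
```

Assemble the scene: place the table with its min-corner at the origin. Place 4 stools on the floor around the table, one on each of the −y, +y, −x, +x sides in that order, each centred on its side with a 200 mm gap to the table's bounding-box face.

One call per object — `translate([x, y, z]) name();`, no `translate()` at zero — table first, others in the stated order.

table();
translate([503, -483, 0]) stool();
translate([503, 757, 0]) stool();
translate([-523, 137, 0]) stool();
translate([1529, 137, 0]) stool();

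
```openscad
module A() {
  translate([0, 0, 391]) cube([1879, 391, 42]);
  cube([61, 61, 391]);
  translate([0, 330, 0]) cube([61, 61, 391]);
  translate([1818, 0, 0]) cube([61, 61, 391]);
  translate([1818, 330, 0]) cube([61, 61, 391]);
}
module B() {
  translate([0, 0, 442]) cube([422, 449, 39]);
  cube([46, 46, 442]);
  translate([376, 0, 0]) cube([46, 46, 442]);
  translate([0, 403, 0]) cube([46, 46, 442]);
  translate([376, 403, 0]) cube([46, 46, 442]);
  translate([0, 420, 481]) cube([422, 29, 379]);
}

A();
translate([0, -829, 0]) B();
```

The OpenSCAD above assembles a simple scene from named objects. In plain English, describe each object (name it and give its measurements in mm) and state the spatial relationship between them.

A is a bench: a 1879×391 mm seat slab, 42 mm thick, top at z = 433 mm, on four 61×61 mm square legs flush with the seat corners and standing on z = 0.

B is a chair: 422×449 mm seat, 39 mm thick, top at z = 481 mm, on four 46 mm square corner legs flush with the seat edges. A 29 mm thick backrest slab spans the full seat width, extending 379 mm above the seat top, its back face flush with the seat's +y edge.

The chair is on the floor beside the bench on its −y side.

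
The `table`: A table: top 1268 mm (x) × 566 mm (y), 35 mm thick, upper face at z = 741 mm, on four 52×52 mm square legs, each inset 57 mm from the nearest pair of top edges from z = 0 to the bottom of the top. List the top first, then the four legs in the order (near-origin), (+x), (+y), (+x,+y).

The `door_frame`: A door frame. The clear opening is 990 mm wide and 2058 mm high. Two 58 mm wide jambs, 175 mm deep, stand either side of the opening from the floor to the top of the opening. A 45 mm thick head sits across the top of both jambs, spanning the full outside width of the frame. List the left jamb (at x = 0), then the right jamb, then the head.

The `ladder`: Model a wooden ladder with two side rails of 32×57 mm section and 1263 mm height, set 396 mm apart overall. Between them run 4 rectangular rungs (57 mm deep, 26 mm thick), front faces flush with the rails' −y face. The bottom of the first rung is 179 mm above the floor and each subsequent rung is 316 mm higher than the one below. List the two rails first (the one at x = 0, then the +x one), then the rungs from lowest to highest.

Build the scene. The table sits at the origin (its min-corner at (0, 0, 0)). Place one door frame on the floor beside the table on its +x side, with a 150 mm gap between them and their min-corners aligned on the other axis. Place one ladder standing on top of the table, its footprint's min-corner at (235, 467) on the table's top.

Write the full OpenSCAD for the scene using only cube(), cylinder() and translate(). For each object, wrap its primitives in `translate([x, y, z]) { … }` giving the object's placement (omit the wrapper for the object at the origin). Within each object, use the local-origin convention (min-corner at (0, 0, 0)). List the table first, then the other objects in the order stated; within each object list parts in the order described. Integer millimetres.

translate([0, 0, 706]) cube([1268, 566, 35]);
translate([57, 57, 0]) cube([52, 52, 706]);
translate([1159, 57, 0]) cube([52, 52, 706]);
translate([57, 457, 0]) cube([52, 52, 706]);
translate([1159, 457, 0]) cube([52, 52, 706]);
translate([1418, 0, 0]) {
  cube([58, 175, 2058]);
  translate([1048, 0, 0]) cube([58, 175, 2058]);
  translate([0, 0, 2058]) cube([1106, 175, 45]);
}
translate([235, 467, 741]) {
  cube([32, 57, 1263]);
  translate([364, 0, 0]) cube([32, 57, 1263]);
  translate([32, 0, 179]) cube([332, 57, 26]);
  translate([32, 0, 495]) cube([332, 57, 26]);
  translate([32, 0, 811]) cube([332, 57, 26]);
  translate([32, 0, 1127]) cube([332, 57, 26]);
}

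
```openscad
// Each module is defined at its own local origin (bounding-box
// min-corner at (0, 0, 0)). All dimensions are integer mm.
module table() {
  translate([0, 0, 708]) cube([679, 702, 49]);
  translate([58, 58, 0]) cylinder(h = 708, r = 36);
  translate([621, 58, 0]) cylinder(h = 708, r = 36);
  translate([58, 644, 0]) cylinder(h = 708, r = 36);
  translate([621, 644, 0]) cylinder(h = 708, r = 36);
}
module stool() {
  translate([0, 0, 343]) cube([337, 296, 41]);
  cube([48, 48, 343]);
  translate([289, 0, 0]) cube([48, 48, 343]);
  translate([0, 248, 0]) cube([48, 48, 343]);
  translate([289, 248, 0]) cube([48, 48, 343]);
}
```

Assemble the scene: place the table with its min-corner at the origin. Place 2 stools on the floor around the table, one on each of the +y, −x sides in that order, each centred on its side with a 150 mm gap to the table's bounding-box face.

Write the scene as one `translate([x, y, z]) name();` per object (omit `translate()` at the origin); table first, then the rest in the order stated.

table();
translate([171, 852, 0]) stool();
translate([-487, 203, 0]) stool();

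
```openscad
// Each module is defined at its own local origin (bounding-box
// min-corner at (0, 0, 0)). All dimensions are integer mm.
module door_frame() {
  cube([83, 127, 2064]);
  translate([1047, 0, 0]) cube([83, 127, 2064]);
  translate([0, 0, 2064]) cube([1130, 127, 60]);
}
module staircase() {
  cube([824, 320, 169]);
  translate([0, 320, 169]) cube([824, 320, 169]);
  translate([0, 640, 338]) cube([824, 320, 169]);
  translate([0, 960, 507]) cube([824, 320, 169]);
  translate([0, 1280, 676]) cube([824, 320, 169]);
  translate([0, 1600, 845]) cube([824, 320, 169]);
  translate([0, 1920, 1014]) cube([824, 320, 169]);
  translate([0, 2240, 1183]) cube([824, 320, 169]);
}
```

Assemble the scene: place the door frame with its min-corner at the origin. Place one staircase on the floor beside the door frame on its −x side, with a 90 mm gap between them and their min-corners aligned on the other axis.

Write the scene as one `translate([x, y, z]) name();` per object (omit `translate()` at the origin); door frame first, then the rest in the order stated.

door_frame();
translate([-914, 0, 0]) staircase();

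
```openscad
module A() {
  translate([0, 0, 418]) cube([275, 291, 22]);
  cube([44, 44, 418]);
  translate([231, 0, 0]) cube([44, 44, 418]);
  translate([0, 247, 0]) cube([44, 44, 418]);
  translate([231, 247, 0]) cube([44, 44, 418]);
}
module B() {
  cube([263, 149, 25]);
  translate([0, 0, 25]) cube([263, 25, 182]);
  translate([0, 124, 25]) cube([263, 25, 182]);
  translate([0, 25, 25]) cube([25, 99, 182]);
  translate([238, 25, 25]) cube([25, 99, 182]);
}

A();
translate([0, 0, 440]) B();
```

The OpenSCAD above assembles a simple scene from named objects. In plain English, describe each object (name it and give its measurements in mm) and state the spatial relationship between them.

A is a four-legged stool. The seat is 275×291 mm, 22 mm thick, top at z = 440 mm. It stands on four square legs, each 44×44 mm in cross-section, from z = 0 to the seat underside, each flush with a corner of the seat.

B is an open storage box with external size 263×149×207 mm and wall thickness 25 mm (the base is also 25 mm thick). The base covers the whole footprint; the four walls stand on the base, with the y-facing walls full-width and the x-facing walls fitting between their inner faces.

The open box is on top of the stool.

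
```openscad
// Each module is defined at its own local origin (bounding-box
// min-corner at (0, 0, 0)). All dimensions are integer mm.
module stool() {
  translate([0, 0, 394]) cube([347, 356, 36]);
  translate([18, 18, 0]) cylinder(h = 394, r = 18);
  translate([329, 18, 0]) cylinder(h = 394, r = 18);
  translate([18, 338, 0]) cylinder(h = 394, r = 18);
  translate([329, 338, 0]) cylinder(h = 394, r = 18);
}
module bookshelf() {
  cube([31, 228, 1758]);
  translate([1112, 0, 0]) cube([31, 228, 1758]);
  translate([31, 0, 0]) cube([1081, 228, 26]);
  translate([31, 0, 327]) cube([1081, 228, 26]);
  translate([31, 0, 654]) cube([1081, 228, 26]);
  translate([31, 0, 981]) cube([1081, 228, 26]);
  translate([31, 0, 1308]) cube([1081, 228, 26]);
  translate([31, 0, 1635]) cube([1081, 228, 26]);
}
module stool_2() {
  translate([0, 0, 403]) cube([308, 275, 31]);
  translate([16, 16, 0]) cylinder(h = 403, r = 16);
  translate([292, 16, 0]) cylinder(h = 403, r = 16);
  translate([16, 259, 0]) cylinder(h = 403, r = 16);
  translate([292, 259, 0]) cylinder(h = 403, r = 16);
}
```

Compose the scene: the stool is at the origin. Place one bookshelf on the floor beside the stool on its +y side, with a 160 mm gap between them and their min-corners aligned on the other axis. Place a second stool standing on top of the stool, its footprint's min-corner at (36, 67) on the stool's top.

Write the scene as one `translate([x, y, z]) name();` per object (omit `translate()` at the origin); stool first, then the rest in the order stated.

stool();
translate([0, 516, 0]) bookshelf();
translate([36, 67, 430]) stool_2();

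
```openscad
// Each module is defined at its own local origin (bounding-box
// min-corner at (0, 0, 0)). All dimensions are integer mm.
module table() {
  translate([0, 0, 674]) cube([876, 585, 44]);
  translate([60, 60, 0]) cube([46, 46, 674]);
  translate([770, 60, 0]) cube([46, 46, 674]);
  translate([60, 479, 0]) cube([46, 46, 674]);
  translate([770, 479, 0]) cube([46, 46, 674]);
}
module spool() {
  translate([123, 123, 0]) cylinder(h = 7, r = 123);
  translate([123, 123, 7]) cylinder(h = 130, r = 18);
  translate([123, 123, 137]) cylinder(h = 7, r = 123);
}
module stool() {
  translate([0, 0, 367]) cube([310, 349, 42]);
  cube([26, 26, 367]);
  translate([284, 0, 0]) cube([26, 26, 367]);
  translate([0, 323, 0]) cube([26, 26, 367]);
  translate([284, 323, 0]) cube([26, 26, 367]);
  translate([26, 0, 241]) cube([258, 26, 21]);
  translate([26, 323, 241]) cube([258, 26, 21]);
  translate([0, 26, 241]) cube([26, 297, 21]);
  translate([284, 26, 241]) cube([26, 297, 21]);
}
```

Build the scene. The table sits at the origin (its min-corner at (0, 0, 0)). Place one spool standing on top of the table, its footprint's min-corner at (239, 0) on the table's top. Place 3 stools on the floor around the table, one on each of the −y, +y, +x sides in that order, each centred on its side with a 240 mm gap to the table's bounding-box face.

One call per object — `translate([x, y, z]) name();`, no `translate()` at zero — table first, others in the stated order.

table();
translate([239, 0, 718]) spool();
translate([283, -589, 0]) stool();
translate([283, 825, 0]) stool();
translate([1116, 118, 0]) stool();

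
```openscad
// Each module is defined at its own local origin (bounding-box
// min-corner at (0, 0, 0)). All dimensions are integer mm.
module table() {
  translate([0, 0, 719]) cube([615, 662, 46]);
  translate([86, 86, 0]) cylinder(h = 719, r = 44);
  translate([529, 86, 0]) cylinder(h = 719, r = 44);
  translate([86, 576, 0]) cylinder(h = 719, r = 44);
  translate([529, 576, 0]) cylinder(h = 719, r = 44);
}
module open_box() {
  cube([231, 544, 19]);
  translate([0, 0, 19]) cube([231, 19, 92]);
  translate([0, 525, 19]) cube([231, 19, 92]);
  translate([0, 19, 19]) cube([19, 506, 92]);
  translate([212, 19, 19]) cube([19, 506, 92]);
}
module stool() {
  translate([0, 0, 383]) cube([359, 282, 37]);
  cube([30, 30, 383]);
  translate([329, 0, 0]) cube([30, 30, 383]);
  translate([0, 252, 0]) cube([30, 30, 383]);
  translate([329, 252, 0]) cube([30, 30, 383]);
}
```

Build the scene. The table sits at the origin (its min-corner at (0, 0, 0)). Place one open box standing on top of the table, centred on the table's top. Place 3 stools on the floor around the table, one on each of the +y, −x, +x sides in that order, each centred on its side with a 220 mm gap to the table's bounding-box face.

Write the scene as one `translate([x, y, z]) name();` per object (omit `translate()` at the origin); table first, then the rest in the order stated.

table();
translate([192, 59, 765]) open_box();
translate([128, 882, 0]) stool();
translate([-579, 190, 0]) stool();
translate([835, 190, 0]) stool();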